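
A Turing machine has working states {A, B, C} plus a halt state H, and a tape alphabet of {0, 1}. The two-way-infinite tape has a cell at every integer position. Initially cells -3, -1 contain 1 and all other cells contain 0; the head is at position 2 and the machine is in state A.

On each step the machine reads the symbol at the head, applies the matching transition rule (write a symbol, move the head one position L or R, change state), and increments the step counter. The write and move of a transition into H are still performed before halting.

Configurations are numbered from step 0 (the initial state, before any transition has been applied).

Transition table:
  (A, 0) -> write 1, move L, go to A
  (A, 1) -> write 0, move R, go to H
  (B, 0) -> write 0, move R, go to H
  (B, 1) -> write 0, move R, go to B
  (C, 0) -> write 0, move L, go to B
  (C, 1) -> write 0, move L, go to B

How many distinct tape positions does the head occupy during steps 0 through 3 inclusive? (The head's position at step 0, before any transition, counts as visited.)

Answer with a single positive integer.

Answer: 4

Derivation:
Step 1: in state A at pos 2, read 0 -> (A,0)->write 1,move L,goto A. Now: state=A, head=1, tape[-4..3]=01010010 (head:      ^)
Step 2: in state A at pos 1, read 0 -> (A,0)->write 1,move L,goto A. Now: state=A, head=0, tape[-4..3]=01010110 (head:     ^)
Step 3: in state A at pos 0, read 0 -> (A,0)->write 1,move L,goto A. Now: state=A, head=-1, tape[-4..3]=01011110 (head:    ^)
Head positions at steps 0..3: starting at 2, distinct positions visited = {-1, 0, 1, 2} -> 4 position(s)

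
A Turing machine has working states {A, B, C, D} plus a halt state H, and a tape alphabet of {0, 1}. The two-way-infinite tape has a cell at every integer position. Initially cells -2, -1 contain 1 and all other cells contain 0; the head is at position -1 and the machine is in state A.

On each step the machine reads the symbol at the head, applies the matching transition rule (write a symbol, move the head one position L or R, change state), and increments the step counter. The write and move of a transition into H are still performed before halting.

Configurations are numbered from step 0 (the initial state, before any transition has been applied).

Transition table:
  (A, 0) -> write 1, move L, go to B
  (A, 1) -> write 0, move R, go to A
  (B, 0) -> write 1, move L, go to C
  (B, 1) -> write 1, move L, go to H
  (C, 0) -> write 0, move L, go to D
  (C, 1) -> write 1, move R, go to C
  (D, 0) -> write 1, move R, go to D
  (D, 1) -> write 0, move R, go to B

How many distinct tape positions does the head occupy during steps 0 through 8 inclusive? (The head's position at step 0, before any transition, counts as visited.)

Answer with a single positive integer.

Answer: 4

Derivation:
Step 1: in state A at pos -1, read 1 -> (A,1)->write 0,move R,goto A. Now: state=A, head=0, tape[-3..1]=01000 (head:    ^)
Step 2: in state A at pos 0, read 0 -> (A,0)->write 1,move L,goto B. Now: state=B, head=-1, tape[-3..1]=01010 (head:   ^)
Step 3: in state B at pos -1, read 0 -> (B,0)->write 1,move L,goto C. Now: state=C, head=-2, tape[-3..1]=01110 (head:  ^)
Step 4: in state C at pos -2, read 1 -> (C,1)->write 1,move R,goto C. Now: state=C, head=-1, tape[-3..1]=01110 (head:   ^)
Step 5: in state C at pos -1, read 1 -> (C,1)->write 1,move R,goto C. Now: state=C, head=0, tape[-3..1]=01110 (head:    ^)
Step 6: in state C at pos 0, read 1 -> (C,1)->write 1,move R,goto C. Now: state=C, head=1, tape[-3..2]=011100 (head:     ^)
Step 7: in state C at pos 1, read 0 -> (C,0)->write 0,move L,goto D. Now: state=D, head=0, tape[-3..2]=011100 (head:    ^)
Step 8: in state D at pos 0, read 1 -> (D,1)->write 0,move R,goto B. Now: state=B, head=1, tape[-3..2]=011000 (head:     ^)
Head positions at steps 0..8: starting at -1, distinct positions visited = {-2, -1, 0, 1} -> 4 position(s)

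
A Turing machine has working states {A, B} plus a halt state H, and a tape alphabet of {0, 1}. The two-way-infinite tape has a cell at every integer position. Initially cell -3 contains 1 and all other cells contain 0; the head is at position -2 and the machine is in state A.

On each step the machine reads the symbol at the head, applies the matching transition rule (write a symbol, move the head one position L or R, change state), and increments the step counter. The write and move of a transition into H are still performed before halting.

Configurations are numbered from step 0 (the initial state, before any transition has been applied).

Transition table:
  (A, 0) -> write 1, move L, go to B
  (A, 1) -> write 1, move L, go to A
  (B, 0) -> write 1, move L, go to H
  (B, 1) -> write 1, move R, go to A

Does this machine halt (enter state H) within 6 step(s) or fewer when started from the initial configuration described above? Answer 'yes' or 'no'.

Answer: yes

Derivation:
Step 1: in state A at pos -2, read 0 -> (A,0)->write 1,move L,goto B. Now: state=B, head=-3, tape[-4..-1]=0110 (head:  ^)
Step 2: in state B at pos -3, read 1 -> (B,1)->write 1,move R,goto A. Now: state=A, head=-2, tape[-4..-1]=0110 (head:   ^)
Step 3: in state A at pos -2, read 1 -> (A,1)->write 1,move L,goto A. Now: state=A, head=-3, tape[-4..-1]=0110 (head:  ^)
Step 4: in state A at pos -3, read 1 -> (A,1)->write 1,move L,goto A. Now: state=A, head=-4, tape[-5..-1]=00110 (head:  ^)
Step 5: in state A at pos -4, read 0 -> (A,0)->write 1,move L,goto B. Now: state=B, head=-5, tape[-6..-1]=001110 (head:  ^)
Step 6: in state B at pos -5, read 0 -> (B,0)->write 1,move L,goto H. Now: state=H, head=-6, tape[-7..-1]=0011110 (head:  ^)
State H reached at step 6; 6 <= 6 -> yes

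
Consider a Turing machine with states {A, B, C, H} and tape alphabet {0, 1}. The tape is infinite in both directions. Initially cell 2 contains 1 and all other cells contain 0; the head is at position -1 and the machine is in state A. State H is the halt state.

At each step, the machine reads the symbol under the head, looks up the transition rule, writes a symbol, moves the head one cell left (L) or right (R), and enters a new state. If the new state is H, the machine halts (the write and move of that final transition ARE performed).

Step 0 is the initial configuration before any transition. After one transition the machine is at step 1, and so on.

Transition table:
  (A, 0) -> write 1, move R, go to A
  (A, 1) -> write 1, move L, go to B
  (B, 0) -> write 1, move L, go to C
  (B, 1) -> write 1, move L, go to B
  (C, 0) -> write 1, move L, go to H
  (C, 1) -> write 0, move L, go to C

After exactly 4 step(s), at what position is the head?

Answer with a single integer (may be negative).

Answer: 1

Derivation:
Step 1: in state A at pos -1, read 0 -> (A,0)->write 1,move R,goto A. Now: state=A, head=0, tape[-2..3]=010010 (head:   ^)
Step 2: in state A at pos 0, read 0 -> (A,0)->write 1,move R,goto A. Now: state=A, head=1, tape[-2..3]=011010 (head:    ^)
Step 3: in state A at pos 1, read 0 -> (A,0)->write 1,move R,goto A. Now: state=A, head=2, tape[-2..3]=011110 (head:     ^)
Step 4: in state A at pos 2, read 1 -> (A,1)->write 1,move L,goto B. Now: state=B, head=1, tape[-2..3]=011110 (head:    ^)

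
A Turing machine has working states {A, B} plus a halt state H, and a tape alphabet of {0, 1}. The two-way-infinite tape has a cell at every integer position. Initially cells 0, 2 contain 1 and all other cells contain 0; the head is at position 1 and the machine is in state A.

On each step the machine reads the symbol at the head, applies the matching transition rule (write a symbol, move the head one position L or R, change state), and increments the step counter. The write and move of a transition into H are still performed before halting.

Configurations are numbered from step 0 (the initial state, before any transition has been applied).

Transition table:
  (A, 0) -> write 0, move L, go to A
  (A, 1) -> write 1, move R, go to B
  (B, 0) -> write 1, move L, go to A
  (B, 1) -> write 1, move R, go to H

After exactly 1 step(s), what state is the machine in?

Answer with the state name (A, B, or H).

Step 1: in state A at pos 1, read 0 -> (A,0)->write 0,move L,goto A. Now: state=A, head=0, tape[-1..3]=01010 (head:  ^)

Answer: A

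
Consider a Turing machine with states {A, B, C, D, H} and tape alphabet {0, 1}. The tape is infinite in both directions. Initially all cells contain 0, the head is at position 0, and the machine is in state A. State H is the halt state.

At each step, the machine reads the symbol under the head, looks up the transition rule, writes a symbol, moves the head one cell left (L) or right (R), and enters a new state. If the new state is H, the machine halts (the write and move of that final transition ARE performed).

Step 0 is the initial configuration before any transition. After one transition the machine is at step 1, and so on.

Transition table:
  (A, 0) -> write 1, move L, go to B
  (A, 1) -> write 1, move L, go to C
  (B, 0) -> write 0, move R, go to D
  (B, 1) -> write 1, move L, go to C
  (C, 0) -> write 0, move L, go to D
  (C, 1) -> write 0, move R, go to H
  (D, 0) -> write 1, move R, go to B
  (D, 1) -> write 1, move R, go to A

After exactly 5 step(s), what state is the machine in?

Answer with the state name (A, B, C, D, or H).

Step 1: in state A at pos 0, read 0 -> (A,0)->write 1,move L,goto B. Now: state=B, head=-1, tape[-2..1]=0010 (head:  ^)
Step 2: in state B at pos -1, read 0 -> (B,0)->write 0,move R,goto D. Now: state=D, head=0, tape[-2..1]=0010 (head:   ^)
Step 3: in state D at pos 0, read 1 -> (D,1)->write 1,move R,goto A. Now: state=A, head=1, tape[-2..2]=00100 (head:    ^)
Step 4: in state A at pos 1, read 0 -> (A,0)->write 1,move L,goto B. Now: state=B, head=0, tape[-2..2]=00110 (head:   ^)
Step 5: in state B at pos 0, read 1 -> (B,1)->write 1,move L,goto C. Now: state=C, head=-1, tape[-2..2]=00110 (head:  ^)

Answer: C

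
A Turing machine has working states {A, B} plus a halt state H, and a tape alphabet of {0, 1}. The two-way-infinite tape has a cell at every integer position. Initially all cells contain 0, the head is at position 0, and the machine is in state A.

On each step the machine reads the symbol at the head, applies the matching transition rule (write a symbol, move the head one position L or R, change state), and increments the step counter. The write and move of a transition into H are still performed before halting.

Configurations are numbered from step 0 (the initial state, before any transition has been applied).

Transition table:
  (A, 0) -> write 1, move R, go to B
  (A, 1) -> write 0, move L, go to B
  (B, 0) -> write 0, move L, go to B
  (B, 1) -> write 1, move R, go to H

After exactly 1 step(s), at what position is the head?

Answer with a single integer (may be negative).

Step 1: in state A at pos 0, read 0 -> (A,0)->write 1,move R,goto B. Now: state=B, head=1, tape[-1..2]=0100 (head:   ^)

Answer: 1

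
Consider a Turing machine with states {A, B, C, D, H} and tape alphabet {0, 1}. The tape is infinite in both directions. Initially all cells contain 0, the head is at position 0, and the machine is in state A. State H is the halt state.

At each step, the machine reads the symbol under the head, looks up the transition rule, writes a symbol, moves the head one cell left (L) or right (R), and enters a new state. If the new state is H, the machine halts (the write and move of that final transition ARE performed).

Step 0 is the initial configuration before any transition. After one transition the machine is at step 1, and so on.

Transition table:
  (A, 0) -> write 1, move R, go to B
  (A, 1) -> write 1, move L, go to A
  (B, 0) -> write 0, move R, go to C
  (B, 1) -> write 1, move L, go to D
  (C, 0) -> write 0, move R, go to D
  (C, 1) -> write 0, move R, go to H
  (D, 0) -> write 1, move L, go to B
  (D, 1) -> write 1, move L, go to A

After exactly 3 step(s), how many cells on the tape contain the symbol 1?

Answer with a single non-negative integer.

Answer: 1

Derivation:
Step 1: in state A at pos 0, read 0 -> (A,0)->write 1,move R,goto B. Now: state=B, head=1, tape[-1..2]=0100 (head:   ^)
Step 2: in state B at pos 1, read 0 -> (B,0)->write 0,move R,goto C. Now: state=C, head=2, tape[-1..3]=01000 (head:    ^)
Step 3: in state C at pos 2, read 0 -> (C,0)->write 0,move R,goto D. Now: state=D, head=3, tape[-1..4]=010000 (head:     ^)
Cells containing 1 after step 3: {0} -> 1 cell(s)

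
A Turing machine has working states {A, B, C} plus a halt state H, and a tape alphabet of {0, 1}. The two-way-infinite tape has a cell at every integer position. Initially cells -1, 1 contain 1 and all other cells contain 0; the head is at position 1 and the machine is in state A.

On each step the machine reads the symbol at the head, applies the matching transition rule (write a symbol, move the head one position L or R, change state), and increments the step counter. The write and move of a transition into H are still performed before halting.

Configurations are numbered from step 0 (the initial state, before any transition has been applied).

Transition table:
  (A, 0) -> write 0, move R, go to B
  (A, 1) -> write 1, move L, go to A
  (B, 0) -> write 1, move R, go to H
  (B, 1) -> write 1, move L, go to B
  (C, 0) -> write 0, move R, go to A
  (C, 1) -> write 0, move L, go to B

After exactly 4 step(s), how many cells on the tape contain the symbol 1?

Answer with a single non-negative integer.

Step 1: in state A at pos 1, read 1 -> (A,1)->write 1,move L,goto A. Now: state=A, head=0, tape[-2..2]=01010 (head:   ^)
Step 2: in state A at pos 0, read 0 -> (A,0)->write 0,move R,goto B. Now: state=B, head=1, tape[-2..2]=01010 (head:    ^)
Step 3: in state B at pos 1, read 1 -> (B,1)->write 1,move L,goto B. Now: state=B, head=0, tape[-2..2]=01010 (head:   ^)
Step 4: in state B at pos 0, read 0 -> (B,0)->write 1,move R,goto H. Now: state=H, head=1, tape[-2..2]=01110 (head:    ^)
Cells containing 1 after step 4: {-1, 0, 1} -> 3 cell(s)

Answer: 3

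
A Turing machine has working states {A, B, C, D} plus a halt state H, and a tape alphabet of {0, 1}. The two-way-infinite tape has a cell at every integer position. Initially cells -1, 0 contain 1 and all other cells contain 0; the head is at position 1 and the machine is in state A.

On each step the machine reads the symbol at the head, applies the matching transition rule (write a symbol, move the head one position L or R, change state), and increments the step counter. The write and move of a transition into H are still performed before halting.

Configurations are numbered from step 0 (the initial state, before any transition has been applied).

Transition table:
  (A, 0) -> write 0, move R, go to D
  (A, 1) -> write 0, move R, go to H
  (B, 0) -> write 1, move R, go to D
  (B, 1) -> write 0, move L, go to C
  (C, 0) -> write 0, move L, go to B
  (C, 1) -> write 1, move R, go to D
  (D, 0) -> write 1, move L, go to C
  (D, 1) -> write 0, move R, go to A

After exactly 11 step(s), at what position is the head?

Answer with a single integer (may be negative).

Answer: 4

Derivation:
Step 1: in state A at pos 1, read 0 -> (A,0)->write 0,move R,goto D. Now: state=D, head=2, tape[-2..3]=011000 (head:     ^)
Step 2: in state D at pos 2, read 0 -> (D,0)->write 1,move L,goto C. Now: state=C, head=1, tape[-2..3]=011010 (head:    ^)
Step 3: in state C at pos 1, read 0 -> (C,0)->write 0,move L,goto B. Now: state=B, head=0, tape[-2..3]=011010 (head:   ^)
Step 4: in state B at pos 0, read 1 -> (B,1)->write 0,move L,goto C. Now: state=C, head=-1, tape[-2..3]=010010 (head:  ^)
Step 5: in state C at pos -1, read 1 -> (C,1)->write 1,move R,goto D. Now: state=D, head=0, tape[-2..3]=010010 (head:   ^)
Step 6: in state D at pos 0, read 0 -> (D,0)->write 1,move L,goto C. Now: state=C, head=-1, tape[-2..3]=011010 (head:  ^)
Step 7: in state C at pos -1, read 1 -> (C,1)->write 1,move R,goto D. Now: state=D, head=0, tape[-2..3]=011010 (head:   ^)
Step 8: in state D at pos 0, read 1 -> (D,1)->write 0,move R,goto A. Now: state=A, head=1, tape[-2..3]=010010 (head:    ^)
Step 9: in state A at pos 1, read 0 -> (A,0)->write 0,move R,goto D. Now: state=D, head=2, tape[-2..3]=010010 (head:     ^)
Step 10: in state D at pos 2, read 1 -> (D,1)->write 0,move R,goto A. Now: state=A, head=3, tape[-2..4]=0100000 (head:      ^)
Step 11: in state A at pos 3, read 0 -> (A,0)->write 0,move R,goto D. Now: state=D, head=4, tape[-2..5]=01000000 (head:       ^)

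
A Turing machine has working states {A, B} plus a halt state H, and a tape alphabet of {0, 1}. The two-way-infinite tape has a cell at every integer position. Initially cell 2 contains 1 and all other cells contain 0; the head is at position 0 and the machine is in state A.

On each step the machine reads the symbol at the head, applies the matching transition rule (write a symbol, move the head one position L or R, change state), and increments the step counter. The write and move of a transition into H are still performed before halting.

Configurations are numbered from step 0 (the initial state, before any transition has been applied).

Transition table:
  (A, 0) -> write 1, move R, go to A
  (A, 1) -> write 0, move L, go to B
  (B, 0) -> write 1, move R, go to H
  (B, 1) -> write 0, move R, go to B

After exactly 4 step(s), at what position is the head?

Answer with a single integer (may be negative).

Answer: 2

Derivation:
Step 1: in state A at pos 0, read 0 -> (A,0)->write 1,move R,goto A. Now: state=A, head=1, tape[-1..3]=01010 (head:   ^)
Step 2: in state A at pos 1, read 0 -> (A,0)->write 1,move R,goto A. Now: state=A, head=2, tape[-1..3]=01110 (head:    ^)
Step 3: in state A at pos 2, read 1 -> (A,1)->write 0,move L,goto B. Now: state=B, head=1, tape[-1..3]=01100 (head:   ^)
Step 4: in state B at pos 1, read 1 -> (B,1)->write 0,move R,goto B. Now: state=B, head=2, tape[-1..3]=01000 (head:    ^)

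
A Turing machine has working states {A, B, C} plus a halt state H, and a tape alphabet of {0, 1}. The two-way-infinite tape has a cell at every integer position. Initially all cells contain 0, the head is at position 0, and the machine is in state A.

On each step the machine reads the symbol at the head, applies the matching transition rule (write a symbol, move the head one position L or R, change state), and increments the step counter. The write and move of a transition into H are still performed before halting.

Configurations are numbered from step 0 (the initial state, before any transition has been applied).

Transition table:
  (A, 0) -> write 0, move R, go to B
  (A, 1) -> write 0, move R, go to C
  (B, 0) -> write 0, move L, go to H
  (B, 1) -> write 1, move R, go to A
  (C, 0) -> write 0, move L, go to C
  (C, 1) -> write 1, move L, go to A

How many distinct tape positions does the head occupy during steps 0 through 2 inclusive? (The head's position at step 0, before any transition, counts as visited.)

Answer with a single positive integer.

Step 1: in state A at pos 0, read 0 -> (A,0)->write 0,move R,goto B. Now: state=B, head=1, tape[-1..2]=0000 (head:   ^)
Step 2: in state B at pos 1, read 0 -> (B,0)->write 0,move L,goto H. Now: state=H, head=0, tape[-1..2]=0000 (head:  ^)
Head positions at steps 0..2: starting at 0, distinct positions visited = {0, 1} -> 2 position(s)

Answer: 2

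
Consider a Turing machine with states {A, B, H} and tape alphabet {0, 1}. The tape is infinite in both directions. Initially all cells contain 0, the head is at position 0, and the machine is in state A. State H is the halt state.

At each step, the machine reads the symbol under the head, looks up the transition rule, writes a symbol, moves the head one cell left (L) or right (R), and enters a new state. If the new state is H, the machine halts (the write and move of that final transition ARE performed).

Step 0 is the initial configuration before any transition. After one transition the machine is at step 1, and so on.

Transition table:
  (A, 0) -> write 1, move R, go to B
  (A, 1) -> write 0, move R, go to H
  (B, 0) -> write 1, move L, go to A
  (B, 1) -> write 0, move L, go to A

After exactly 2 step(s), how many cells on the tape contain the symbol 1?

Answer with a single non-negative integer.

Step 1: in state A at pos 0, read 0 -> (A,0)->write 1,move R,goto B. Now: state=B, head=1, tape[-1..2]=0100 (head:   ^)
Step 2: in state B at pos 1, read 0 -> (B,0)->write 1,move L,goto A. Now: state=A, head=0, tape[-1..2]=0110 (head:  ^)
Cells containing 1 after step 2: {0, 1} -> 2 cell(s)

Answer: 2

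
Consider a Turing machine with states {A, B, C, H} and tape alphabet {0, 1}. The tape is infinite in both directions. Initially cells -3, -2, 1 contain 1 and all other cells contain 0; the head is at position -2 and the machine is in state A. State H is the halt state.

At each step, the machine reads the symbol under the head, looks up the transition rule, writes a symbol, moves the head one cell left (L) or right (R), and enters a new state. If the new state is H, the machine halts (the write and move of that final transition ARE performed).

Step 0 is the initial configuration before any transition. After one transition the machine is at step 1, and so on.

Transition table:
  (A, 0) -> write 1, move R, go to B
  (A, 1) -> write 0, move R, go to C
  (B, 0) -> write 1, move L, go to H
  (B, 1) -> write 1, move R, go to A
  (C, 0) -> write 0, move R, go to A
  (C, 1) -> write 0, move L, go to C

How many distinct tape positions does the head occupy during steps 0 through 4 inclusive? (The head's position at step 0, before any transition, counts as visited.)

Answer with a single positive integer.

Answer: 5

Derivation:
Step 1: in state A at pos -2, read 1 -> (A,1)->write 0,move R,goto C. Now: state=C, head=-1, tape[-4..2]=0100010 (head:    ^)
Step 2: in state C at pos -1, read 0 -> (C,0)->write 0,move R,goto A. Now: state=A, head=0, tape[-4..2]=0100010 (head:     ^)
Step 3: in state A at pos 0, read 0 -> (A,0)->write 1,move R,goto B. Now: state=B, head=1, tape[-4..2]=0100110 (head:      ^)
Step 4: in state B at pos 1, read 1 -> (B,1)->write 1,move R,goto A. Now: state=A, head=2, tape[-4..3]=01001100 (head:       ^)
Head positions at steps 0..4: starting at -2, distinct positions visited = {-2, -1, 0, 1, 2} -> 5 position(s)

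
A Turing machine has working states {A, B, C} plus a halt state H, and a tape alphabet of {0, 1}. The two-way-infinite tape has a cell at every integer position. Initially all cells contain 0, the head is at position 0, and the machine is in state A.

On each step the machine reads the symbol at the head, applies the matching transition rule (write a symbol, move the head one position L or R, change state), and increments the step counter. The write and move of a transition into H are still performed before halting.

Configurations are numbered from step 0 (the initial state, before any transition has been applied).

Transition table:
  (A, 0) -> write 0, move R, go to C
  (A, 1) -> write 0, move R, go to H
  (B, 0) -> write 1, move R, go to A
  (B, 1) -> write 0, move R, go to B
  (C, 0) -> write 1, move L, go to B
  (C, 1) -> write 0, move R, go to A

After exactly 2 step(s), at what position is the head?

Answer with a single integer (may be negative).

Answer: 0

Derivation:
Step 1: in state A at pos 0, read 0 -> (A,0)->write 0,move R,goto C. Now: state=C, head=1, tape[-1..2]=0000 (head:   ^)
Step 2: in state C at pos 1, read 0 -> (C,0)->write 1,move L,goto B. Now: state=B, head=0, tape[-1..2]=0010 (head:  ^)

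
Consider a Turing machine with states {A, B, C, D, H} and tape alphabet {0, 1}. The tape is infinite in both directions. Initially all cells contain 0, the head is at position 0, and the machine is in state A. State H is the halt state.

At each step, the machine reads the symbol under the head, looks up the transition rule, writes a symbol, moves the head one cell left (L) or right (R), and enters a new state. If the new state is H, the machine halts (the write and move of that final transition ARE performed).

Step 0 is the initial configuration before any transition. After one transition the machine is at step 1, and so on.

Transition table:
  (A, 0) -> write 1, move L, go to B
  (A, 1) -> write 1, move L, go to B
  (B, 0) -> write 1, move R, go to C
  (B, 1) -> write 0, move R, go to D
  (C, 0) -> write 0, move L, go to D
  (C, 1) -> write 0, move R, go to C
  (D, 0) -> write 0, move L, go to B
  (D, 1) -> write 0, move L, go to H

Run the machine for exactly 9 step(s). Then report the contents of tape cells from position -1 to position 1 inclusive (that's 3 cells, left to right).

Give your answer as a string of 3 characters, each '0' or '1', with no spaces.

Answer: 100

Derivation:
Step 1: in state A at pos 0, read 0 -> (A,0)->write 1,move L,goto B. Now: state=B, head=-1, tape[-2..1]=0010 (head:  ^)
Step 2: in state B at pos -1, read 0 -> (B,0)->write 1,move R,goto C. Now: state=C, head=0, tape[-2..1]=0110 (head:   ^)
Step 3: in state C at pos 0, read 1 -> (C,1)->write 0,move R,goto C. Now: state=C, head=1, tape[-2..2]=01000 (head:    ^)
Step 4: in state C at pos 1, read 0 -> (C,0)->write 0,move L,goto D. Now: state=D, head=0, tape[-2..2]=01000 (head:   ^)
Step 5: in state D at pos 0, read 0 -> (D,0)->write 0,move L,goto B. Now: state=B, head=-1, tape[-2..2]=01000 (head:  ^)
Step 6: in state B at pos -1, read 1 -> (B,1)->write 0,move R,goto D. Now: state=D, head=0, tape[-2..2]=00000 (head:   ^)
Step 7: in state D at pos 0, read 0 -> (D,0)->write 0,move L,goto B. Now: state=B, head=-1, tape[-2..2]=00000 (head:  ^)
Step 8: in state B at pos -1, read 0 -> (B,0)->write 1,move R,goto C. Now: state=C, head=0, tape[-2..2]=01000 (head:   ^)
Step 9: in state C at pos 0, read 0 -> (C,0)->write 0,move L,goto D. Now: state=D, head=-1, tape[-2..2]=01000 (head:  ^)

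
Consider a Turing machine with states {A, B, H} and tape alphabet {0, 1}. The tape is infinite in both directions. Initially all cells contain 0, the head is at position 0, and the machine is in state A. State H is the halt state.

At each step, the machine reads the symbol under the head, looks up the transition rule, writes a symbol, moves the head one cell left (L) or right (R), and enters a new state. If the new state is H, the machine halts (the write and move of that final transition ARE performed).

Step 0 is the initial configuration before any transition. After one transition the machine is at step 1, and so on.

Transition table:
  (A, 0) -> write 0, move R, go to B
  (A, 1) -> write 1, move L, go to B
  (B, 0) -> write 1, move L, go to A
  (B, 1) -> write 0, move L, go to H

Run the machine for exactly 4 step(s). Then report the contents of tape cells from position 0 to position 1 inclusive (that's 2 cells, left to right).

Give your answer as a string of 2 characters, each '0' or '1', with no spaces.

Answer: 00

Derivation:
Step 1: in state A at pos 0, read 0 -> (A,0)->write 0,move R,goto B. Now: state=B, head=1, tape[-1..2]=0000 (head:   ^)
Step 2: in state B at pos 1, read 0 -> (B,0)->write 1,move L,goto A. Now: state=A, head=0, tape[-1..2]=0010 (head:  ^)
Step 3: in state A at pos 0, read 0 -> (A,0)->write 0,move R,goto B. Now: state=B, head=1, tape[-1..2]=0010 (head:   ^)
Step 4: in state B at pos 1, read 1 -> (B,1)->write 0,move L,goto H. Now: state=H, head=0, tape[-1..2]=0000 (head:  ^)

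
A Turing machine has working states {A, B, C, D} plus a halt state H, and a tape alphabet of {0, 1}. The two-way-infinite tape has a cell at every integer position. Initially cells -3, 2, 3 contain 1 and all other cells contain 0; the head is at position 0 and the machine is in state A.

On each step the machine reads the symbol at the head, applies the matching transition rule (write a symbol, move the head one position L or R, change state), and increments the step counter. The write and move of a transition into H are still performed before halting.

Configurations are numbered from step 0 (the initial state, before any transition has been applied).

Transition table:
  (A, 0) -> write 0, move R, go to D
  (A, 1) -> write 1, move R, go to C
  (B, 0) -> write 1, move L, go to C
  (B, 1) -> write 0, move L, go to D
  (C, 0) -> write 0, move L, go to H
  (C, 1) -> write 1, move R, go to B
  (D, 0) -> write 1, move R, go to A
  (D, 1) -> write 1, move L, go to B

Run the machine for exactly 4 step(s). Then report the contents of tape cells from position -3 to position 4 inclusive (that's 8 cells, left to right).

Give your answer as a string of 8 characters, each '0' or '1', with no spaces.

Step 1: in state A at pos 0, read 0 -> (A,0)->write 0,move R,goto D. Now: state=D, head=1, tape[-4..4]=010000110 (head:      ^)
Step 2: in state D at pos 1, read 0 -> (D,0)->write 1,move R,goto A. Now: state=A, head=2, tape[-4..4]=010001110 (head:       ^)
Step 3: in state A at pos 2, read 1 -> (A,1)->write 1,move R,goto C. Now: state=C, head=3, tape[-4..4]=010001110 (head:        ^)
Step 4: in state C at pos 3, read 1 -> (C,1)->write 1,move R,goto B. Now: state=B, head=4, tape[-4..5]=0100011100 (head:         ^)

Answer: 10001110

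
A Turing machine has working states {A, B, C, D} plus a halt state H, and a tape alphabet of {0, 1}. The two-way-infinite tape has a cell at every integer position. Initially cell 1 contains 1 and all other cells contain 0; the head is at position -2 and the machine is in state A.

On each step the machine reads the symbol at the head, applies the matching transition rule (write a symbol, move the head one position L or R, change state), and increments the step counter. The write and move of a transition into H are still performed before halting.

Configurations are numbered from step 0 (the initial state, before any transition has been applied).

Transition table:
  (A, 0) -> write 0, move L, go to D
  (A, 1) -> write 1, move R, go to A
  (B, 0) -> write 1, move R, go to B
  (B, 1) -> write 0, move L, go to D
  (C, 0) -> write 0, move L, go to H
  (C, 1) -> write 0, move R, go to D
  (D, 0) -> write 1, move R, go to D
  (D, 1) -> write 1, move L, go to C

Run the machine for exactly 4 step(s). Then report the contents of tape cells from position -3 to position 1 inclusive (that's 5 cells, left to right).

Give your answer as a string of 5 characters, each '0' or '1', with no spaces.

Step 1: in state A at pos -2, read 0 -> (A,0)->write 0,move L,goto D. Now: state=D, head=-3, tape[-4..2]=0000010 (head:  ^)
Step 2: in state D at pos -3, read 0 -> (D,0)->write 1,move R,goto D. Now: state=D, head=-2, tape[-4..2]=0100010 (head:   ^)
Step 3: in state D at pos -2, read 0 -> (D,0)->write 1,move R,goto D. Now: state=D, head=-1, tape[-4..2]=0110010 (head:    ^)
Step 4: in state D at pos -1, read 0 -> (D,0)->write 1,move R,goto D. Now: state=D, head=0, tape[-4..2]=0111010 (head:     ^)

Answer: 11101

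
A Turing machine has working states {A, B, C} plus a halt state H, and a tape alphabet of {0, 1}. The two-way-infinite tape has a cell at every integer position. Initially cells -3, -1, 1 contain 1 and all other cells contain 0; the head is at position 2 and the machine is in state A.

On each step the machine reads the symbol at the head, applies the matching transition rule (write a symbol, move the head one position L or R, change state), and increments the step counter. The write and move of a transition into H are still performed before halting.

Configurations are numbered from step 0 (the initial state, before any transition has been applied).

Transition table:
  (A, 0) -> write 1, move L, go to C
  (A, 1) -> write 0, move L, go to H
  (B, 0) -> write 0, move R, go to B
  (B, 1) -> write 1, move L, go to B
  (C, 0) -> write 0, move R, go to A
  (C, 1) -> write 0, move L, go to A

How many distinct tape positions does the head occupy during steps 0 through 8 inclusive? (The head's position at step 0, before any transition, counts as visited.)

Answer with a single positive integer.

Step 1: in state A at pos 2, read 0 -> (A,0)->write 1,move L,goto C. Now: state=C, head=1, tape[-4..3]=01010110 (head:      ^)
Step 2: in state C at pos 1, read 1 -> (C,1)->write 0,move L,goto A. Now: state=A, head=0, tape[-4..3]=01010010 (head:     ^)
Step 3: in state A at pos 0, read 0 -> (A,0)->write 1,move L,goto C. Now: state=C, head=-1, tape[-4..3]=01011010 (head:    ^)
Step 4: in state C at pos -1, read 1 -> (C,1)->write 0,move L,goto A. Now: state=A, head=-2, tape[-4..3]=01001010 (head:   ^)
Step 5: in state A at pos -2, read 0 -> (A,0)->write 1,move L,goto C. Now: state=C, head=-3, tape[-4..3]=01101010 (head:  ^)
Step 6: in state C at pos -3, read 1 -> (C,1)->write 0,move L,goto A. Now: state=A, head=-4, tape[-5..3]=000101010 (head:  ^)
Step 7: in state A at pos -4, read 0 -> (A,0)->write 1,move L,goto C. Now: state=C, head=-5, tape[-6..3]=0010101010 (head:  ^)
Step 8: in state C at pos -5, read 0 -> (C,0)->write 0,move R,goto A. Now: state=A, head=-4, tape[-6..3]=0010101010 (head:   ^)
Head positions at steps 0..8: starting at 2, distinct positions visited = {-5, -4, -3, -2, -1, 0, 1, 2} -> 8 position(s)

Answer: 8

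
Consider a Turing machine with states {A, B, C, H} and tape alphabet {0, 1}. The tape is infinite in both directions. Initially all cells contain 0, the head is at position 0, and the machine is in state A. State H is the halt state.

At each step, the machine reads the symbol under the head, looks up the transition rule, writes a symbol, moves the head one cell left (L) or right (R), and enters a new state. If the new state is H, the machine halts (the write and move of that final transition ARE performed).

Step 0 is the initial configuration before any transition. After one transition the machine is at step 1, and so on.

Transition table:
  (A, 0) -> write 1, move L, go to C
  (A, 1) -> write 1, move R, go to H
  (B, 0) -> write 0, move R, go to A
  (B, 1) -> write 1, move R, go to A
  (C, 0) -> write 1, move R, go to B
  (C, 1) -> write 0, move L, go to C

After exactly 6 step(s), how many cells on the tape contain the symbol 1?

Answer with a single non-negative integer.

Step 1: in state A at pos 0, read 0 -> (A,0)->write 1,move L,goto C. Now: state=C, head=-1, tape[-2..1]=0010 (head:  ^)
Step 2: in state C at pos -1, read 0 -> (C,0)->write 1,move R,goto B. Now: state=B, head=0, tape[-2..1]=0110 (head:   ^)
Step 3: in state B at pos 0, read 1 -> (B,1)->write 1,move R,goto A. Now: state=A, head=1, tape[-2..2]=01100 (head:    ^)
Step 4: in state A at pos 1, read 0 -> (A,0)->write 1,move L,goto C. Now: state=C, head=0, tape[-2..2]=01110 (head:   ^)
Step 5: in state C at pos 0, read 1 -> (C,1)->write 0,move L,goto C. Now: state=C, head=-1, tape[-2..2]=01010 (head:  ^)
Step 6: in state C at pos -1, read 1 -> (C,1)->write 0,move L,goto C. Now: state=C, head=-2, tape[-3..2]=000010 (head:  ^)
Cells containing 1 after step 6: {1} -> 1 cell(s)

Answer: 1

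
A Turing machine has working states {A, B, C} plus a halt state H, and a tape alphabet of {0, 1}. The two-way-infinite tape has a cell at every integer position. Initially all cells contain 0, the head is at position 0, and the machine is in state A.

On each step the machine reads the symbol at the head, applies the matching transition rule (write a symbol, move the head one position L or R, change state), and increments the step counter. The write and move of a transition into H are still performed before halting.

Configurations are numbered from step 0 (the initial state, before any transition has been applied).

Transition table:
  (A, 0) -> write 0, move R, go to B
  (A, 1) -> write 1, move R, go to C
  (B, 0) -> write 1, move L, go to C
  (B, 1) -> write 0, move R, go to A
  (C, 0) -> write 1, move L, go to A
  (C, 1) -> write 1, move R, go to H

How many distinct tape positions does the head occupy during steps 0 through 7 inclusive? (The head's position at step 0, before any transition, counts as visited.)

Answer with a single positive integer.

Step 1: in state A at pos 0, read 0 -> (A,0)->write 0,move R,goto B. Now: state=B, head=1, tape[-1..2]=0000 (head:   ^)
Step 2: in state B at pos 1, read 0 -> (B,0)->write 1,move L,goto C. Now: state=C, head=0, tape[-1..2]=0010 (head:  ^)
Step 3: in state C at pos 0, read 0 -> (C,0)->write 1,move L,goto A. Now: state=A, head=-1, tape[-2..2]=00110 (head:  ^)
Step 4: in state A at pos -1, read 0 -> (A,0)->write 0,move R,goto B. Now: state=B, head=0, tape[-2..2]=00110 (head:   ^)
Step 5: in state B at pos 0, read 1 -> (B,1)->write 0,move R,goto A. Now: state=A, head=1, tape[-2..2]=00010 (head:    ^)
Step 6: in state A at pos 1, read 1 -> (A,1)->write 1,move R,goto C. Now: state=C, head=2, tape[-2..3]=000100 (head:     ^)
Step 7: in state C at pos 2, read 0 -> (C,0)->write 1,move L,goto A. Now: state=A, head=1, tape[-2..3]=000110 (head:    ^)
Head positions at steps 0..7: starting at 0, distinct positions visited = {-1, 0, 1, 2} -> 4 position(s)

Answer: 4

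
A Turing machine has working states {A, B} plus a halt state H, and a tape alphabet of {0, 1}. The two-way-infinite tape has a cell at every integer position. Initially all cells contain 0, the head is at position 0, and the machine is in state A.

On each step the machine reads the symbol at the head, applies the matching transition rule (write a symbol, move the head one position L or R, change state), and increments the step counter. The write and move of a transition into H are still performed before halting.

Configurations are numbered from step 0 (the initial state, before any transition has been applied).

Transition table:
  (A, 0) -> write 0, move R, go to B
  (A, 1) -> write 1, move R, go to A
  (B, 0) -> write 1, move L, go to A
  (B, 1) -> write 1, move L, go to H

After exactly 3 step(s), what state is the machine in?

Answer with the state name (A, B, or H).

Answer: B

Derivation:
Step 1: in state A at pos 0, read 0 -> (A,0)->write 0,move R,goto B. Now: state=B, head=1, tape[-1..2]=0000 (head:   ^)
Step 2: in state B at pos 1, read 0 -> (B,0)->write 1,move L,goto A. Now: state=A, head=0, tape[-1..2]=0010 (head:  ^)
Step 3: in state A at pos 0, read 0 -> (A,0)->write 0,move R,goto B. Now: state=B, head=1, tape[-1..2]=0010 (head:   ^)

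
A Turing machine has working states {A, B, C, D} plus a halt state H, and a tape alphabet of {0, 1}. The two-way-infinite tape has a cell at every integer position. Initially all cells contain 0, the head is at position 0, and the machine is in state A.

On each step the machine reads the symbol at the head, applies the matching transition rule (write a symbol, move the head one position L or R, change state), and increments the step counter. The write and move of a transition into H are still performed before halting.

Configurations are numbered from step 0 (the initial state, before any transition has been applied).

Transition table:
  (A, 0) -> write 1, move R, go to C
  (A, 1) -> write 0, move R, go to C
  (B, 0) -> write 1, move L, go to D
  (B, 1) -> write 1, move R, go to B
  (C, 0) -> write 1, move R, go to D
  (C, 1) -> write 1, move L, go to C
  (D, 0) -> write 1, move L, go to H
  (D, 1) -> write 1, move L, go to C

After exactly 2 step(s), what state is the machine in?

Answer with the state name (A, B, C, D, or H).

Step 1: in state A at pos 0, read 0 -> (A,0)->write 1,move R,goto C. Now: state=C, head=1, tape[-1..2]=0100 (head:   ^)
Step 2: in state C at pos 1, read 0 -> (C,0)->write 1,move R,goto D. Now: state=D, head=2, tape[-1..3]=01100 (head:    ^)

Answer: D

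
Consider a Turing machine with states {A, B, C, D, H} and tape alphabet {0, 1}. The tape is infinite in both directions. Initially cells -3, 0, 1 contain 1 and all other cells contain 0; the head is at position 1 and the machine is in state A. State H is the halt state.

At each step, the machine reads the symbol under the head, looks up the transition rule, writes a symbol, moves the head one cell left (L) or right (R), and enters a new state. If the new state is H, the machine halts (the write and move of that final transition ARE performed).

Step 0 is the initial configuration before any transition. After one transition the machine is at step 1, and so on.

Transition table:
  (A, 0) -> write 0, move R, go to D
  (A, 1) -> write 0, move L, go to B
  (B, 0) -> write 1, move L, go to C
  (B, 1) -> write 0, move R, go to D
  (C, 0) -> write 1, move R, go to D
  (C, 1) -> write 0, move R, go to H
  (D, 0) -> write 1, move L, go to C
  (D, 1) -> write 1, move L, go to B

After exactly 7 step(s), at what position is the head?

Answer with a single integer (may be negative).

Step 1: in state A at pos 1, read 1 -> (A,1)->write 0,move L,goto B. Now: state=B, head=0, tape[-4..2]=0100100 (head:     ^)
Step 2: in state B at pos 0, read 1 -> (B,1)->write 0,move R,goto D. Now: state=D, head=1, tape[-4..2]=0100000 (head:      ^)
Step 3: in state D at pos 1, read 0 -> (D,0)->write 1,move L,goto C. Now: state=C, head=0, tape[-4..2]=0100010 (head:     ^)
Step 4: in state C at pos 0, read 0 -> (C,0)->write 1,move R,goto D. Now: state=D, head=1, tape[-4..2]=0100110 (head:      ^)
Step 5: in state D at pos 1, read 1 -> (D,1)->write 1,move L,goto B. Now: state=B, head=0, tape[-4..2]=0100110 (head:     ^)
Step 6: in state B at pos 0, read 1 -> (B,1)->write 0,move R,goto D. Now: state=D, head=1, tape[-4..2]=0100010 (head:      ^)
Step 7: in state D at pos 1, read 1 -> (D,1)->write 1,move L,goto B. Now: state=B, head=0, tape[-4..2]=0100010 (head:     ^)

Answer: 0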